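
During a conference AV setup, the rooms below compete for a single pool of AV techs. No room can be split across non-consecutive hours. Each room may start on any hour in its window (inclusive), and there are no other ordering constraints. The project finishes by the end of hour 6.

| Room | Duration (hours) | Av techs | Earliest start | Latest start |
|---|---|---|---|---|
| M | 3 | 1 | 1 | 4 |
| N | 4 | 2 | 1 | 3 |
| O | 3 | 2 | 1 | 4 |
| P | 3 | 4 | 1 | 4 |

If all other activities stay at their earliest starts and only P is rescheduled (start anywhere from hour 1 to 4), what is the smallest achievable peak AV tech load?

6

P@1: h1:9  h2:9  h3:9  h4:2  h5:0  h6:0 → peak 9
P@2: h1:5  h2:9  h3:9  h4:6  h5:0  h6:0 → peak 9
P@3: h1:5  h2:5  h3:9  h4:6  h5:4  h6:0 → peak 9
P@4: h1:5  h2:5  h3:5  h4:6  h5:4  h6:4 → peak 6
Best is P@4, peak 6.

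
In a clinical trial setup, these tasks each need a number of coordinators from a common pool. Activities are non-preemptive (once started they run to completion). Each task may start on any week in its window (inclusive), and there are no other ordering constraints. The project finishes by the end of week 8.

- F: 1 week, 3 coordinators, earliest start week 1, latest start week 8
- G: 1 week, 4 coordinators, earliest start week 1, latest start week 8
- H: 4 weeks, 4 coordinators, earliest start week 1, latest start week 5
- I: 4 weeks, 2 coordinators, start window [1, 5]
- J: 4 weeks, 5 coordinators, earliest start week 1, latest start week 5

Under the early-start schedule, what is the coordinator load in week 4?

11

At early start, week 4 has: H, I, J.
Demand: 4 + 2 + 5 = 11.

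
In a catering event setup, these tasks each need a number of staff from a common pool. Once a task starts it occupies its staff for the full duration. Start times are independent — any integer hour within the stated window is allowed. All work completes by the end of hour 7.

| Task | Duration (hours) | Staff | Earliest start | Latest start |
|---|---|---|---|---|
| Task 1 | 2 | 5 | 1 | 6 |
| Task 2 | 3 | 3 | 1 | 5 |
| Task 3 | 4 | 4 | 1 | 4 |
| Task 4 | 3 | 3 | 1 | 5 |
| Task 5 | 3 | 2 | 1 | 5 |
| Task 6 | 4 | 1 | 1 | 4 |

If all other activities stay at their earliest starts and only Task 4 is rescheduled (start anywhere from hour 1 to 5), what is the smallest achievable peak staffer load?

15

Task 4@1: h1:18  h2:18  h3:13  h4:5  h5:0  h6:0  h7:0 → peak 18
Task 4@2: h1:15  h2:18  h3:13  h4:8  h5:0  h6:0  h7:0 → peak 18
Task 4@3: h1:15  h2:15  h3:13  h4:8  h5:3  h6:0  h7:0 → peak 15
Task 4@4: h1:15  h2:15  h3:10  h4:8  h5:3  h6:3  h7:0 → peak 15
Task 4@5: h1:15  h2:15  h3:10  h4:5  h5:3  h6:3  h7:3 → peak 15
Best is Task 4@3, peak 15.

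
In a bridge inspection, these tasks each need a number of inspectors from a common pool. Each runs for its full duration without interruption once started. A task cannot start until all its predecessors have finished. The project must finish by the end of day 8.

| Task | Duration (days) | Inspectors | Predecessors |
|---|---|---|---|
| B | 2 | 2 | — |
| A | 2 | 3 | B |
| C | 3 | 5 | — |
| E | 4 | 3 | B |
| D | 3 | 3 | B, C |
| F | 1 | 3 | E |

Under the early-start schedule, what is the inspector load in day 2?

7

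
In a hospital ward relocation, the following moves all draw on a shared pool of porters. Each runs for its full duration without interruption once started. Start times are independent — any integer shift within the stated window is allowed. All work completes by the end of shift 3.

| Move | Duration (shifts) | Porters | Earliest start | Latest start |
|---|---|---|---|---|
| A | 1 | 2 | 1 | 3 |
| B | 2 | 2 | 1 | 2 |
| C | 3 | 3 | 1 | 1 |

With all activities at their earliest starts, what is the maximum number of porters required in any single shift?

Early-start schedule: A@1, B@1, C@1.
Load per shift: shift 1: 7, shift 2: 5, shift 3: 3.
Peak is 7.

7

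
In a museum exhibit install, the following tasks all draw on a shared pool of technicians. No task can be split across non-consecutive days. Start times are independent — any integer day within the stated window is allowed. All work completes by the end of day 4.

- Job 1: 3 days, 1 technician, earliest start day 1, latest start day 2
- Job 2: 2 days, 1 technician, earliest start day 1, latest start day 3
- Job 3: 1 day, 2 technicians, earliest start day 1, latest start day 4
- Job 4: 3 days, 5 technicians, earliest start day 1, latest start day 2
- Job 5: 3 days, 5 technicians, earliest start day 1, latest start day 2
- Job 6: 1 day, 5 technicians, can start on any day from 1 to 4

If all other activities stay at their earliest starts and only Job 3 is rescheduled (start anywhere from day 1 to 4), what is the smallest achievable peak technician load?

17

Job 3@1: d1:19  d2:12  d3:11  d4:0 → peak 19
Job 3@2: d1:17  d2:14  d3:11  d4:0 → peak 17
Job 3@3: d1:17  d2:12  d3:13  d4:0 → peak 17
Job 3@4: d1:17  d2:12  d3:11  d4:2 → peak 17
Best is Job 3@2, peak 17.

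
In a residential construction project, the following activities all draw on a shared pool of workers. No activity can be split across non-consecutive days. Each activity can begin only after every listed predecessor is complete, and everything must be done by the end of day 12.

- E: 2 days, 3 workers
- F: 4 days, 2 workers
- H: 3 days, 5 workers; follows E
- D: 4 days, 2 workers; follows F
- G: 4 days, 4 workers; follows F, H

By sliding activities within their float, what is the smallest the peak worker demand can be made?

Early-start (E@1, F@1, H@3, D@5, G@6) gives peak 7: d1:5  d2:5  d3:7  d4:7  d5:7  d6:6  d7:6  d8:6  d9:4  d10:0  d11:0  d12:0.
Shift H→5, D→8, G→8.
Schedule E@1, F@1, H@5, D@8, G@8: d1:5  d2:5  d3:2  d4:2  d5:5  d6:5  d7:5  d8:6  d9:6  d10:6  d11:6  d12:0 — peak 6.

6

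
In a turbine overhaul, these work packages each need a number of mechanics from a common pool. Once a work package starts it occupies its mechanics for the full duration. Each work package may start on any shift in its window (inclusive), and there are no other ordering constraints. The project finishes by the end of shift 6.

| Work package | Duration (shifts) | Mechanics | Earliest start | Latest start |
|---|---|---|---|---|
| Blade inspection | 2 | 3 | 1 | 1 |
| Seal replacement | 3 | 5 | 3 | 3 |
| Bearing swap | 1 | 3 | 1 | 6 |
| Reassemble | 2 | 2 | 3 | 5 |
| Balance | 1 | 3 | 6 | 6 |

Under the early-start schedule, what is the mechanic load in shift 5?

At early start, shift 5 has: Seal replacement.
Demand: 5 = 5.

5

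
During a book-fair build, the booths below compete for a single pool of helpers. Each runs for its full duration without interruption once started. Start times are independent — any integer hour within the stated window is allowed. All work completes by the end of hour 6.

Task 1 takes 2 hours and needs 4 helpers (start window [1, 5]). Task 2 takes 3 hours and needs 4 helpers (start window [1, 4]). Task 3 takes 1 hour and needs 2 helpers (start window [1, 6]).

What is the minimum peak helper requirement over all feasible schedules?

4

Early-start (Task 1@1, Task 2@1, Task 3@1) gives peak 10: h1:10  h2:8  h3:4  h4:0  h5:0  h6:0.
Shift Task 2→3, Task 3→6.
Schedule Task 1@1, Task 2@3, Task 3@6: h1:4  h2:4  h3:4  h4:4  h5:4  h6:2 — peak 4.
Total helper-hours = 22 over 6 hours ⇒ peak ≥ ⌈22/6⌉ = 4, so 4 is optimal.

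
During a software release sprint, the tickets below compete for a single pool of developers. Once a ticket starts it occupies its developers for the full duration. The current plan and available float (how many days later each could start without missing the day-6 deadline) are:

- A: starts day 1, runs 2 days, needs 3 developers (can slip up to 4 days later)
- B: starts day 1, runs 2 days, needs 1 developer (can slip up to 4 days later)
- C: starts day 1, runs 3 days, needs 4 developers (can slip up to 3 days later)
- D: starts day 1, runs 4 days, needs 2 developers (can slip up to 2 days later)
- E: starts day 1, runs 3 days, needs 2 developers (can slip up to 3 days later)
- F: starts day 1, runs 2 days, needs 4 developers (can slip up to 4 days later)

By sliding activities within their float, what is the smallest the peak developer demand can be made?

8

Early-start (A@1, B@1, C@1, D@1, E@1, F@1) gives peak 16: d1:16  d2:16  d3:8  d4:2  d5:0  d6:0.
Shift D→3, E→3, F→4.
Schedule A@1, B@1, C@1, D@3, E@3, F@4: d1:8  d2:8  d3:8  d4:8  d5:8  d6:2 — peak 8.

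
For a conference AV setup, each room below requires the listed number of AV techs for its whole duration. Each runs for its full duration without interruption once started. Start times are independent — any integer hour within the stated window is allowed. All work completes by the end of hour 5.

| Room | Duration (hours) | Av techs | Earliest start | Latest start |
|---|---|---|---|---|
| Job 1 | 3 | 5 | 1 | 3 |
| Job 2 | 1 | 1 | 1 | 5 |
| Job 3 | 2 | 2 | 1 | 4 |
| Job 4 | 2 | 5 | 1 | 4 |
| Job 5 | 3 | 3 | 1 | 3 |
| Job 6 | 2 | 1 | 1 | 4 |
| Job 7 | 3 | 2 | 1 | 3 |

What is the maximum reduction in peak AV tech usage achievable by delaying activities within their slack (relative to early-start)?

9

Early-start peak: h1:19  h2:18  h3:10  h4:0  h5:0 ⇒ 19.
Leveled (Job 1@1, Job 2@1, Job 3@1, Job 4@4, Job 5@3, Job 6@1, Job 7@2): h1:9  h2:10  h3:10  h4:10  h5:8 ⇒ 10.
Reduction 19 − 10 = 9.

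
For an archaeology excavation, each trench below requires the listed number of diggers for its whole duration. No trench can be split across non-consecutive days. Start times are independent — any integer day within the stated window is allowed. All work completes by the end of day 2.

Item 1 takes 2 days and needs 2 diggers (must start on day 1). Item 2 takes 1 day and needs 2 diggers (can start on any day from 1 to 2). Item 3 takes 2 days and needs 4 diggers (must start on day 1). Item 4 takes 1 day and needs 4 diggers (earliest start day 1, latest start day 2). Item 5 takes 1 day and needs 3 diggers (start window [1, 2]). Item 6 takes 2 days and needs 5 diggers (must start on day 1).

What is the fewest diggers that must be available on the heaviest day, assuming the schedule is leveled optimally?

16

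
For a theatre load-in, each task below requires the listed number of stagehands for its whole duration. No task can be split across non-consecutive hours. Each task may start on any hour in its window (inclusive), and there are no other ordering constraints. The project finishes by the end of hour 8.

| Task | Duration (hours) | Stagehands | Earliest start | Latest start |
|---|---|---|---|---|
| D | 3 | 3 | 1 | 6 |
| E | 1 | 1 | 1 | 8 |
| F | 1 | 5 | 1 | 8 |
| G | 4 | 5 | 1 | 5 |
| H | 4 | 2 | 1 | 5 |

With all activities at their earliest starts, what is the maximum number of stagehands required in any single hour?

Early-start schedule: D@1, E@1, F@1, G@1, H@1.
Load per hour: hour 1: 16, hour 2: 10, hour 3: 10, hour 4: 7, hour 5: 0, hour 6: 0, hour 7: 0, hour 8: 0.
Peak is 16.

16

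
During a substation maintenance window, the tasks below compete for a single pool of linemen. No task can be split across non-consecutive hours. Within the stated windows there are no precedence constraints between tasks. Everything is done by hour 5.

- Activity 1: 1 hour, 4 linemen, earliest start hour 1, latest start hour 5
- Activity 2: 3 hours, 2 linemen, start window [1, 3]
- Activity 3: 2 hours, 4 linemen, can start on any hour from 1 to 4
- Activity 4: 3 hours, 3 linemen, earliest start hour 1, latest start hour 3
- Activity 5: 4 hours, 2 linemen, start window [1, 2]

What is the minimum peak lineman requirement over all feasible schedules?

Early-start (Activity 1@1, Activity 2@1, Activity 3@1, Activity 4@1, Activity 5@1) gives peak 15: h1:15  h2:11  h3:7  h4:2  h5:0.
Shift Activity 2→2, Activity 4→3, Activity 5→2.
Schedule Activity 1@1, Activity 2@2, Activity 3@1, Activity 4@3, Activity 5@2: h1:8  h2:8  h3:7  h4:7  h5:5 — peak 8.

8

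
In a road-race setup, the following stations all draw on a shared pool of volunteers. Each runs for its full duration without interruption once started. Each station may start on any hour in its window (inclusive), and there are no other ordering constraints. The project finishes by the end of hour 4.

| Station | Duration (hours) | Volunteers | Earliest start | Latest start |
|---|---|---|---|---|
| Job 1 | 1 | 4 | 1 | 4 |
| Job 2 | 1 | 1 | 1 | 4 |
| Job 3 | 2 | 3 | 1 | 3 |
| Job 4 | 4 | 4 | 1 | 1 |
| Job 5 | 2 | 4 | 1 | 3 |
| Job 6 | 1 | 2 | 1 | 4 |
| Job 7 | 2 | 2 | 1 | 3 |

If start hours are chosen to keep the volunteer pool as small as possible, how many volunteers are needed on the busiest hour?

11

Early-start (Job 1@1, Job 2@1, Job 3@1, Job 4@1, Job 5@1, Job 6@1, Job 7@1) gives peak 20: h1:20  h2:13  h3:4  h4:4.
Shift Job 3→2, Job 5→3, Job 6→2.
Schedule Job 1@1, Job 2@1, Job 3@2, Job 4@1, Job 5@3, Job 6@2, Job 7@1: h1:11  h2:11  h3:11  h4:8 — peak 11.
Total volunteer-hours = 41 over 4 hours ⇒ peak ≥ ⌈41/4⌉ = 11, so 11 is optimal.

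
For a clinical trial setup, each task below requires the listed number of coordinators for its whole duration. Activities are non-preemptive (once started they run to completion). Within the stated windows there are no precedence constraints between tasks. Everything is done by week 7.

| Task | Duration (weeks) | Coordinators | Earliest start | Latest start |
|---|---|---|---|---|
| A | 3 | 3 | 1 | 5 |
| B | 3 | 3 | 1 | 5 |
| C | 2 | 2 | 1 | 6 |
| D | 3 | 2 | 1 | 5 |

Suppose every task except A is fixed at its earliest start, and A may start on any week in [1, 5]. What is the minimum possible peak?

7

A@1: w1:10  w2:10  w3:8  w4:0  w5:0  w6:0  w7:0 → peak 10
A@2: w1:7  w2:10  w3:8  w4:3  w5:0  w6:0  w7:0 → peak 10
A@3: w1:7  w2:7  w3:8  w4:3  w5:3  w6:0  w7:0 → peak 8
A@4: w1:7  w2:7  w3:5  w4:3  w5:3  w6:3  w7:0 → peak 7
A@5: w1:7  w2:7  w3:5  w4:0  w5:3  w6:3  w7:3 → peak 7
Best is A@4, peak 7.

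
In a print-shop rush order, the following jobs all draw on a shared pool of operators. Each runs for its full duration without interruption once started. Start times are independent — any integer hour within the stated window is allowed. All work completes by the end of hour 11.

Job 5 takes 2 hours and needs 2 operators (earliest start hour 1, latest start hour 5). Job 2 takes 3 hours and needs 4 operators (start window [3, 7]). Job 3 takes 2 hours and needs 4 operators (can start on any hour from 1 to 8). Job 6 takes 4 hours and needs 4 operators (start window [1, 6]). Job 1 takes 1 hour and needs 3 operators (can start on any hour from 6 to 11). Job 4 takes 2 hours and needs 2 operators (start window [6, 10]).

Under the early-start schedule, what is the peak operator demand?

10

Early-start schedule: Job 5@1, Job 2@3, Job 3@1, Job 6@1, Job 1@6, Job 4@6.
Load per hour: hour 1: 10, hour 2: 10, hour 3: 8, hour 4: 8, hour 5: 4, hour 6: 5, hour 7: 2, hour 8: 0, hour 9: 0, hour 10: 0, hour 11: 0.
Peak is 10.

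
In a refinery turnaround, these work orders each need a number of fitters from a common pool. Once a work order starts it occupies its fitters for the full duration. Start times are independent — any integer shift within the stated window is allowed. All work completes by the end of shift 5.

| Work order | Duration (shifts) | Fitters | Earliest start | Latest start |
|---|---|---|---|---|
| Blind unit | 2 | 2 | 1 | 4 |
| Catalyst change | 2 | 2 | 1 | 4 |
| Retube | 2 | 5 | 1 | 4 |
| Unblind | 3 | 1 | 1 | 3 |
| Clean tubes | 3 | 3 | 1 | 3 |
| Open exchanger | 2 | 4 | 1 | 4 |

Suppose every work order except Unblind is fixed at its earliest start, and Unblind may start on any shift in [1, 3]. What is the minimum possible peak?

Unblind@1: s1:17  s2:17  s3:4  s4:0  s5:0 → peak 17
Unblind@2: s1:16  s2:17  s3:4  s4:1  s5:0 → peak 17
Unblind@3: s1:16  s2:16  s3:4  s4:1  s5:1 → peak 16
Best is Unblind@3, peak 16.

16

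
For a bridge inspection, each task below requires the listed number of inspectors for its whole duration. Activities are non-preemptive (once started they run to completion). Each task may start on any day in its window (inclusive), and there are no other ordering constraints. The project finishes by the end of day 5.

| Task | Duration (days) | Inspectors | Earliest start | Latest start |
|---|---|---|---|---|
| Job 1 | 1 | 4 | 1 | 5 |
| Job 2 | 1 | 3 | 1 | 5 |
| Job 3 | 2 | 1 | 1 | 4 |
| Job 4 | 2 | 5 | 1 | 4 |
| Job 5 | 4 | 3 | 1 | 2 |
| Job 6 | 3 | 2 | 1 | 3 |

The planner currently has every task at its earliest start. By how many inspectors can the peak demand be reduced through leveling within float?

Early-start peak: d1:18  d2:11  d3:5  d4:3  d5:0 ⇒ 18.
Leveled (Job 1@1, Job 2@3, Job 3@1, Job 4@4, Job 5@2, Job 6@1): d1:7  d2:6  d3:8  d4:8  d5:8 ⇒ 8.
Reduction 18 − 8 = 10.

10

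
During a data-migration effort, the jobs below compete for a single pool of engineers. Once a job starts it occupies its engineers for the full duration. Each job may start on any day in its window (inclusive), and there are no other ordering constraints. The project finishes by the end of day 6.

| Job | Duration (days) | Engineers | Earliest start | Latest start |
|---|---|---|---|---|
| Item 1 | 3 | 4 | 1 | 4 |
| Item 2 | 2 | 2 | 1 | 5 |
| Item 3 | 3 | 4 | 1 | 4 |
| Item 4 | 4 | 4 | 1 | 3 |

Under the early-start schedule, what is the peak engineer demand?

14

Early-start schedule: Item 1@1, Item 2@1, Item 3@1, Item 4@1.
Load per day: day 1: 14, day 2: 14, day 3: 12, day 4: 4, day 5: 0, day 6: 0.
Peak is 14.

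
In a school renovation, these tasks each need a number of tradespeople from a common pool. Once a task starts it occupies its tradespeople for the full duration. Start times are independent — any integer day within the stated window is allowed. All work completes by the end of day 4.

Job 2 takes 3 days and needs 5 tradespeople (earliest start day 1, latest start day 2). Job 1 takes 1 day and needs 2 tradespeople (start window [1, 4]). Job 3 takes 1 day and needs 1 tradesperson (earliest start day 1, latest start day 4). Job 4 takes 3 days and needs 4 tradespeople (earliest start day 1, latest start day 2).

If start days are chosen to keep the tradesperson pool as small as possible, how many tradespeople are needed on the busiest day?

Early-start (Job 2@1, Job 1@1, Job 3@1, Job 4@1) gives peak 12: d1:12  d2:9  d3:9  d4:0.
Shift Job 4→2.
Schedule Job 2@1, Job 1@1, Job 3@1, Job 4@2: d1:8  d2:9  d3:9  d4:4 — peak 9.

9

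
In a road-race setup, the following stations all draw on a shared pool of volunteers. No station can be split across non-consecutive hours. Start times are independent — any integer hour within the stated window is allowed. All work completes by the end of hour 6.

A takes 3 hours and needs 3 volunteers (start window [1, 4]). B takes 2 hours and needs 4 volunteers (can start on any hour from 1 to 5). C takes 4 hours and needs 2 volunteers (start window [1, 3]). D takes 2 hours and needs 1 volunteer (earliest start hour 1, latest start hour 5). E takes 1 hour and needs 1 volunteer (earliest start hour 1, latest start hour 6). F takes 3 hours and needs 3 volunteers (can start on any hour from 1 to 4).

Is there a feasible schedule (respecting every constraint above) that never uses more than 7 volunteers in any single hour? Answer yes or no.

yes

Schedule A@1, B@1, C@3, D@3, E@3, F@4: h1:7  h2:7  h3:7  h4:6  h5:5  h6:5 — peak 7 ≤ 7.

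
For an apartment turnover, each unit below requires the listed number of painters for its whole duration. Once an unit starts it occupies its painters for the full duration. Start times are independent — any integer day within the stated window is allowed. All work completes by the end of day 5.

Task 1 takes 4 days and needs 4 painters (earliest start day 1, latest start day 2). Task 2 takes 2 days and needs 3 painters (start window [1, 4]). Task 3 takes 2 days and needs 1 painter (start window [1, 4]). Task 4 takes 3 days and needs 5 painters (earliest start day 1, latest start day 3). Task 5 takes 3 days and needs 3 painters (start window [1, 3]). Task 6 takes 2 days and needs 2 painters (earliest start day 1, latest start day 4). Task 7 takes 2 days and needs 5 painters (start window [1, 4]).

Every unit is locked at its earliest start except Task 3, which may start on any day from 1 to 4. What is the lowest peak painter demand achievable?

22

Task 3@1: d1:23  d2:23  d3:12  d4:4  d5:0 → peak 23
Task 3@2: d1:22  d2:23  d3:13  d4:4  d5:0 → peak 23
Task 3@3: d1:22  d2:22  d3:13  d4:5  d5:0 → peak 22
Task 3@4: d1:22  d2:22  d3:12  d4:5  d5:1 → peak 22
Best is Task 3@3, peak 22.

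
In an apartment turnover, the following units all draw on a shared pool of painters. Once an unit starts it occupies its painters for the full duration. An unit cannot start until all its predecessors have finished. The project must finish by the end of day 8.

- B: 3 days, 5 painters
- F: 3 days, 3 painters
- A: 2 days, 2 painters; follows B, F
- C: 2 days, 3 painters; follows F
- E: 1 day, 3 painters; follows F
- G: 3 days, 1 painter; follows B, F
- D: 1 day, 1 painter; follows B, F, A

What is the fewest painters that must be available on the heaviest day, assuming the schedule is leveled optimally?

8

Early-start (B@1, F@1, A@4, C@4, E@4, G@4, D@6) gives peak 9: d1:8  d2:8  d3:8  d4:9  d5:6  d6:2  d7:0  d8:0.
Shift G→5.
Schedule B@1, F@1, A@4, C@4, E@4, G@5, D@6: d1:8  d2:8  d3:8  d4:8  d5:6  d6:2  d7:1  d8:0 — peak 8.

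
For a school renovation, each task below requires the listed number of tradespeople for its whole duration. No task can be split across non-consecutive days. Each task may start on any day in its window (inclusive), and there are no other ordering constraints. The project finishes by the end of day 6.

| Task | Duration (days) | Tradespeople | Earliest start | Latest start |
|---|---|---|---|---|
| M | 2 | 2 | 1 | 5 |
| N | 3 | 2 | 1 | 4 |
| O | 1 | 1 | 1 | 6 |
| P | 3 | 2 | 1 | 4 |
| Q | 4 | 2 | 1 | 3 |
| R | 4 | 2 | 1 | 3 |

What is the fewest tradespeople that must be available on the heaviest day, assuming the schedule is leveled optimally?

6

Early-start (M@1, N@1, O@1, P@1, Q@1, R@1) gives peak 11: d1:11  d2:10  d3:8  d4:4  d5:0  d6:0.
Shift P→4, Q→2, R→3.
Schedule M@1, N@1, O@1, P@4, Q@2, R@3: d1:5  d2:6  d3:6  d4:6  d5:6  d6:4 — peak 6.
Total tradesperson-days = 33 over 6 days ⇒ peak ≥ ⌈33/6⌉ = 6, so 6 is optimal.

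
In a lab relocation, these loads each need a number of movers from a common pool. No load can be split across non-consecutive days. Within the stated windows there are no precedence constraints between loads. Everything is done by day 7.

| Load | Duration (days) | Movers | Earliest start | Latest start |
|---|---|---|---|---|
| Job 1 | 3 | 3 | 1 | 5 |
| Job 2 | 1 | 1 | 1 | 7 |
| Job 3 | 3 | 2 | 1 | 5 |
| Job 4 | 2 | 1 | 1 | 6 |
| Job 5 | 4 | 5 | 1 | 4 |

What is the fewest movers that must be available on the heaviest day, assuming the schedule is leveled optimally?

6

Early-start (Job 1@1, Job 2@1, Job 3@1, Job 4@1, Job 5@1) gives peak 12: d1:12  d2:11  d3:10  d4:5  d5:0  d6:0  d7:0.
Shift Job 4→2, Job 5→4.
Schedule Job 1@1, Job 2@1, Job 3@1, Job 4@2, Job 5@4: d1:6  d2:6  d3:6  d4:5  d5:5  d6:5  d7:5 — peak 6.
Total mover-days = 38 over 7 days ⇒ peak ≥ ⌈38/7⌉ = 6, so 6 is optimal.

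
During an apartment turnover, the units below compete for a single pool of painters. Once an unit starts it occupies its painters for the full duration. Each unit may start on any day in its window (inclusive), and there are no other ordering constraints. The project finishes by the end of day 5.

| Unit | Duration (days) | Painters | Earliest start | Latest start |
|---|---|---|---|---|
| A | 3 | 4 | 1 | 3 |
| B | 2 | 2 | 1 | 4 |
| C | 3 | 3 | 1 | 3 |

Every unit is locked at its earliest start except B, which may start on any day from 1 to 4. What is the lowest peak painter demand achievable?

7

B@1: d1:9  d2:9  d3:7  d4:0  d5:0 → peak 9
B@2: d1:7  d2:9  d3:9  d4:0  d5:0 → peak 9
B@3: d1:7  d2:7  d3:9  d4:2  d5:0 → peak 9
B@4: d1:7  d2:7  d3:7  d4:2  d5:2 → peak 7
Best is B@4, peak 7.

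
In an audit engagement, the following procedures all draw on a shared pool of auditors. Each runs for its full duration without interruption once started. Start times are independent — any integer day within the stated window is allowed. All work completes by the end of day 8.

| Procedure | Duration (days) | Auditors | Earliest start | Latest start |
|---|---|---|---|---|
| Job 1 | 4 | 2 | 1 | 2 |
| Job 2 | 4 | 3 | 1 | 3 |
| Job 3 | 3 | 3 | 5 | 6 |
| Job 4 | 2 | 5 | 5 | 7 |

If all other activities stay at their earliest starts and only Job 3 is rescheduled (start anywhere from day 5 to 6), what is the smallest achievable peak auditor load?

8

Job 3@5: d1:5  d2:5  d3:5  d4:5  d5:8  d6:8  d7:3  d8:0 → peak 8
Job 3@6: d1:5  d2:5  d3:5  d4:5  d5:5  d6:8  d7:3  d8:3 → peak 8
Best is Job 3@5, peak 8.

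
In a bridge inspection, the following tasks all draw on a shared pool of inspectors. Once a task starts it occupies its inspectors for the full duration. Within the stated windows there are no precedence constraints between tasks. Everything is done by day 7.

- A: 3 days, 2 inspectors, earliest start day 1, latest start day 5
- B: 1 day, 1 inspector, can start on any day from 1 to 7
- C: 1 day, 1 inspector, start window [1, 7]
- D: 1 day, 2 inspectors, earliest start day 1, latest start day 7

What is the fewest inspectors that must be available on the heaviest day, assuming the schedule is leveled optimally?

Early-start (A@1, B@1, C@1, D@1) gives peak 6: d1:6  d2:2  d3:2  d4:0  d5:0  d6:0  d7:0.
Shift B→4, C→4, D→5.
Schedule A@1, B@4, C@4, D@5: d1:2  d2:2  d3:2  d4:2  d5:2  d6:0  d7:0 — peak 2.
Total inspector-days = 10 over 7 days ⇒ peak ≥ ⌈10/7⌉ = 2, so 2 is optimal.

2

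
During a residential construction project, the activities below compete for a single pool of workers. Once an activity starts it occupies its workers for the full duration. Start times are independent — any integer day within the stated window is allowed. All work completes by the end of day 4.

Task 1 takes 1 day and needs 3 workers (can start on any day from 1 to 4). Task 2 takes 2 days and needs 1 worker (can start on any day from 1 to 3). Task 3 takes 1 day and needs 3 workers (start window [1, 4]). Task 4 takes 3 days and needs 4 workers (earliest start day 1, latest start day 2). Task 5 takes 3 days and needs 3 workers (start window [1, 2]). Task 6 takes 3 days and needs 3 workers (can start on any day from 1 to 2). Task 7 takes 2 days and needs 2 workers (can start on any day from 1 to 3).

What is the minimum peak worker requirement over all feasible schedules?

Early-start (Task 1@1, Task 2@1, Task 3@1, Task 4@1, Task 5@1, Task 6@1, Task 7@1) gives peak 19: d1:19  d2:13  d3:10  d4:0.
Shift Task 5→2, Task 6→2, Task 7→3.
Schedule Task 1@1, Task 2@1, Task 3@1, Task 4@1, Task 5@2, Task 6@2, Task 7@3: d1:11  d2:11  d3:12  d4:8 — peak 12.

12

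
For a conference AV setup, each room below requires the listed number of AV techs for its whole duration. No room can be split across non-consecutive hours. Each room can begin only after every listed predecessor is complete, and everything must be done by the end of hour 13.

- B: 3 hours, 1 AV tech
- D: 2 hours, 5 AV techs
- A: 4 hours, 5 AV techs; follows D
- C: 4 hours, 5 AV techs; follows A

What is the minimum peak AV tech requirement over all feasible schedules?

5

Early-start (B@1, D@1, A@3, C@7) gives peak 6: h1:6  h2:6  h3:6  h4:5  h5:5  h6:5  h7:5  h8:5  h9:5  h10:5  h11:0  h12:0  h13:0.
Shift D→4, A→6, C→10.
Schedule B@1, D@4, A@6, C@10: h1:1  h2:1  h3:1  h4:5  h5:5  h6:5  h7:5  h8:5  h9:5  h10:5  h11:5  h12:5  h13:5 — peak 5.
Total AV tech-hours = 53 over 13 hours ⇒ peak ≥ ⌈53/13⌉ = 5, so 5 is optimal.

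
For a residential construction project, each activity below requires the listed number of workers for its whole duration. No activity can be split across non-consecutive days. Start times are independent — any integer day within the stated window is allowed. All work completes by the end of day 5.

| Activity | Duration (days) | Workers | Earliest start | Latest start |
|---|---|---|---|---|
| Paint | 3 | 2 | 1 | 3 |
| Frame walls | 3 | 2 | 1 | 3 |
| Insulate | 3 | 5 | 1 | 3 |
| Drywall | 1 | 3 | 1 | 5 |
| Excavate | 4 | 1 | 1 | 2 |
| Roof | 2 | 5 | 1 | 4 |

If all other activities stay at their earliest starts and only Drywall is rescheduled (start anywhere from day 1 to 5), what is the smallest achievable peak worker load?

15

Drywall@1: d1:18  d2:15  d3:10  d4:1  d5:0 → peak 18
Drywall@2: d1:15  d2:18  d3:10  d4:1  d5:0 → peak 18
Drywall@3: d1:15  d2:15  d3:13  d4:1  d5:0 → peak 15
Drywall@4: d1:15  d2:15  d3:10  d4:4  d5:0 → peak 15
Drywall@5: d1:15  d2:15  d3:10  d4:1  d5:3 → peak 15
Best is Drywall@3, peak 15.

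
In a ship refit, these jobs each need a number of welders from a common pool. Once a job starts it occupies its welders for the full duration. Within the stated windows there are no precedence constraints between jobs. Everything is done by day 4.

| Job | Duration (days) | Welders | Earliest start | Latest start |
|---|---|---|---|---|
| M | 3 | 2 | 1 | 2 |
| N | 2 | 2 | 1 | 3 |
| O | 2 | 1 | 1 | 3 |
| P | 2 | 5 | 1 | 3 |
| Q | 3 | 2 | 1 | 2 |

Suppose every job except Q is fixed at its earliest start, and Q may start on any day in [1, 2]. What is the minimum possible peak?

Q@1: d1:12  d2:12  d3:4  d4:0 → peak 12
Q@2: d1:10  d2:12  d3:4  d4:2 → peak 12
Best is Q@1, peak 12.

12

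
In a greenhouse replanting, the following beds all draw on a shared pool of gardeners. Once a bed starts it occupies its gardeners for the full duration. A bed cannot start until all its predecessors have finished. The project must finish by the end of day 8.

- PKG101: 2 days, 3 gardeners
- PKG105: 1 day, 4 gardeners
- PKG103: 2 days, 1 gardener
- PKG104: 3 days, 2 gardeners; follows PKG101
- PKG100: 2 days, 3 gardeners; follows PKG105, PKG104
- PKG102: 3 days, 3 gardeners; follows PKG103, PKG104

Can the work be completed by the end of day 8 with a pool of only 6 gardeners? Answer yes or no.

yes

Schedule PKG101@1, PKG105@3, PKG103@1, PKG104@3, PKG100@6, PKG102@6: d1:4  d2:4  d3:6  d4:2  d5:2  d6:6  d7:6  d8:3 — peak 6 ≤ 6.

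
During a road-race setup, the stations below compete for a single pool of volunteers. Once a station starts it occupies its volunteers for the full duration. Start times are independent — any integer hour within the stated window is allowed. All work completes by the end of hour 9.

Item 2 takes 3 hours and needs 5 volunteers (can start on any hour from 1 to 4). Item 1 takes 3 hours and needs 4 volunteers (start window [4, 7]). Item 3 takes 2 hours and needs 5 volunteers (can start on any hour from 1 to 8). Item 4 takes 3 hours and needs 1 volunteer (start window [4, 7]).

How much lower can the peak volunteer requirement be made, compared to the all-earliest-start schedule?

5

Early-start peak: h1:10  h2:10  h3:5  h4:5  h5:5  h6:5  h7:0  h8:0  h9:0 ⇒ 10.
Leveled (Item 2@1, Item 1@4, Item 3@7, Item 4@4): h1:5  h2:5  h3:5  h4:5  h5:5  h6:5  h7:5  h8:5  h9:0 ⇒ 5.
Reduction 10 − 5 = 5.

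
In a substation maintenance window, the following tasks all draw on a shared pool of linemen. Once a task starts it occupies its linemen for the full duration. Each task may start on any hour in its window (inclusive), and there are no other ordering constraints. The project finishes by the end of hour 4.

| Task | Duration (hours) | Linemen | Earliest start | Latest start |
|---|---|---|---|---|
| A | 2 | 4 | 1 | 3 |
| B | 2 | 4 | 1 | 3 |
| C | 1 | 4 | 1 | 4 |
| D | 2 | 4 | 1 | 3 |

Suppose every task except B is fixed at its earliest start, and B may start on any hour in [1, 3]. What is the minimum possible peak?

12

B@1: h1:16  h2:12  h3:0  h4:0 → peak 16
B@2: h1:12  h2:12  h3:4  h4:0 → peak 12
B@3: h1:12  h2:8  h3:4  h4:4 → peak 12
Best is B@2, peak 12.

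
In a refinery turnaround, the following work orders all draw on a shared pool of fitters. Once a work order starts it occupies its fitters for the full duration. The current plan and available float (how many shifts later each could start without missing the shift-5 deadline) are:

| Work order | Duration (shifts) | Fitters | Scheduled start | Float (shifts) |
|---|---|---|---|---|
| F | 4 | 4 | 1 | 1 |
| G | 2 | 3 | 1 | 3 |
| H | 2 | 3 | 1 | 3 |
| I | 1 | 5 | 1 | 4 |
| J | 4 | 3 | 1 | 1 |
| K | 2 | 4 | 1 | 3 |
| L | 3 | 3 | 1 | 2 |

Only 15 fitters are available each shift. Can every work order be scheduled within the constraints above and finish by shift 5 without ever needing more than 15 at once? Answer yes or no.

yes

Schedule F@1, G@1, H@1, I@5, J@1, K@3, L@3: s1:13  s2:13  s3:14  s4:14  s5:8 — peak 14 ≤ 15.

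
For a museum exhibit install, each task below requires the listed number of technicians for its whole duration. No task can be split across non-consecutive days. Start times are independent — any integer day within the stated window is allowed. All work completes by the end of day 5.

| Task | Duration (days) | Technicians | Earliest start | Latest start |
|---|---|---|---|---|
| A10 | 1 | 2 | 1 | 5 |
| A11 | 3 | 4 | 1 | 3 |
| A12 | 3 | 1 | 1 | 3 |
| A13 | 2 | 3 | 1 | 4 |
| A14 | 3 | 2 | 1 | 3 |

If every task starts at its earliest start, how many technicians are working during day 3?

At early start, day 3 has: A11, A12, A14.
Demand: 4 + 1 + 2 = 7.

7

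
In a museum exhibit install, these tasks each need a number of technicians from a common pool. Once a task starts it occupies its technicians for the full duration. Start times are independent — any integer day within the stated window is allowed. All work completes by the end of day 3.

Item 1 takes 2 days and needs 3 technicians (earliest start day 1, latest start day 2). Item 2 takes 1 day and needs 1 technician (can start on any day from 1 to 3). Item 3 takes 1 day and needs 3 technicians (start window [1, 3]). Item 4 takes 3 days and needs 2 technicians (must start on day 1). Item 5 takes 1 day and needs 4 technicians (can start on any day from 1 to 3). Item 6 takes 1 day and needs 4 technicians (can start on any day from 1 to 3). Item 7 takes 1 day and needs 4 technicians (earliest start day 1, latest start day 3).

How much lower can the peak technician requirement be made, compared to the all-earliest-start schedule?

11

Early-start peak: d1:21  d2:5  d3:2 ⇒ 21.
Leveled (Item 1@1, Item 2@1, Item 3@1, Item 4@1, Item 5@2, Item 6@3, Item 7@3): d1:9  d2:9  d3:10 ⇒ 10.
Reduction 21 − 10 = 11.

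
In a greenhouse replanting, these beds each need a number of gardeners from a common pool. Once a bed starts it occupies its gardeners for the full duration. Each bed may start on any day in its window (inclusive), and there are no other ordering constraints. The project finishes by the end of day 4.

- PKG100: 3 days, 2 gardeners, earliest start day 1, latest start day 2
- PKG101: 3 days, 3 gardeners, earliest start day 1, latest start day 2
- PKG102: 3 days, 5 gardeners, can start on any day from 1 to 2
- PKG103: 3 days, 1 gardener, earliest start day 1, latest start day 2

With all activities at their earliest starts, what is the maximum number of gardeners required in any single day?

11

Early-start schedule: PKG100@1, PKG101@1, PKG102@1, PKG103@1.
Load per day: day 1: 11, day 2: 11, day 3: 11, day 4: 0.
Peak is 11.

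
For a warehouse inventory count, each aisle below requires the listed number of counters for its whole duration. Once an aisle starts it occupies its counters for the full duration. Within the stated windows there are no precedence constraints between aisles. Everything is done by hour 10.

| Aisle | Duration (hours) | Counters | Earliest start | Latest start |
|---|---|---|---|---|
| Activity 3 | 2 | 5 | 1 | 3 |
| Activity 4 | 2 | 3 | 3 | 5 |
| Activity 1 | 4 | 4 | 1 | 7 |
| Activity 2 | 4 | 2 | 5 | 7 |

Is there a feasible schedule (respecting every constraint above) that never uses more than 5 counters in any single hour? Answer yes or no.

no

The minimum achievable peak is 6; 5 < 6, so no feasible schedule stays within the cap.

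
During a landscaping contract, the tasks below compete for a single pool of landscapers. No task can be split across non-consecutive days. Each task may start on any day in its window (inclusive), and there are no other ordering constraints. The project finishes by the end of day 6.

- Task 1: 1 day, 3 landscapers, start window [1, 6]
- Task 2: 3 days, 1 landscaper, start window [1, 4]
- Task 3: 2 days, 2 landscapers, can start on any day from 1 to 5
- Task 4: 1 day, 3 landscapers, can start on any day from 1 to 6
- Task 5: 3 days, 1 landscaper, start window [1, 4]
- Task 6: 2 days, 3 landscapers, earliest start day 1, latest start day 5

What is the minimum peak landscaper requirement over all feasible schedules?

Early-start (Task 1@1, Task 2@1, Task 3@1, Task 4@1, Task 5@1, Task 6@1) gives peak 13: d1:13  d2:7  d3:2  d4:0  d5:0  d6:0.
Shift Task 3→2, Task 4→4, Task 5→2, Task 6→5.
Schedule Task 1@1, Task 2@1, Task 3@2, Task 4@4, Task 5@2, Task 6@5: d1:4  d2:4  d3:4  d4:4  d5:3  d6:3 — peak 4.
Total landscaper-days = 22 over 6 days ⇒ peak ≥ ⌈22/6⌉ = 4, so 4 is optimal.

4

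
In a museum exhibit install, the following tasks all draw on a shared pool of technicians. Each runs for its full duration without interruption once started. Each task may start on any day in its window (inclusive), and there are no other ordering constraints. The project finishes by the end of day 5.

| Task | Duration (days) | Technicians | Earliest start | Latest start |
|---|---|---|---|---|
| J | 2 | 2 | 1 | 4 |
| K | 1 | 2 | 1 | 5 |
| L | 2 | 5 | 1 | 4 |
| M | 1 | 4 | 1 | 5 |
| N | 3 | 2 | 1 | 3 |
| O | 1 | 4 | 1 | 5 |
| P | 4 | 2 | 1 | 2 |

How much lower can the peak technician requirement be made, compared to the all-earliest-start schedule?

13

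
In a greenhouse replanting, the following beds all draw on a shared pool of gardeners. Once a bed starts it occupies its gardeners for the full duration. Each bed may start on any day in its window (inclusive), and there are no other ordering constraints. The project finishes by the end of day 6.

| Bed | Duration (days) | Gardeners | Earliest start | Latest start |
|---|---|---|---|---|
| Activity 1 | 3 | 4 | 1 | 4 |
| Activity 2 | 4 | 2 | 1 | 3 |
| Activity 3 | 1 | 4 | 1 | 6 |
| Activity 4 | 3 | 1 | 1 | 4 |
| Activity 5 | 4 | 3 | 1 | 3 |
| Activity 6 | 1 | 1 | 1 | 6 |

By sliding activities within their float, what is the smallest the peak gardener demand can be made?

9

Early-start (Activity 1@1, Activity 2@1, Activity 3@1, Activity 4@1, Activity 5@1, Activity 6@1) gives peak 15: d1:15  d2:10  d3:10  d4:5  d5:0  d6:0.
Shift Activity 3→5, Activity 4→4, Activity 6→4.
Schedule Activity 1@1, Activity 2@1, Activity 3@5, Activity 4@4, Activity 5@1, Activity 6@4: d1:9  d2:9  d3:9  d4:7  d5:5  d6:1 — peak 9.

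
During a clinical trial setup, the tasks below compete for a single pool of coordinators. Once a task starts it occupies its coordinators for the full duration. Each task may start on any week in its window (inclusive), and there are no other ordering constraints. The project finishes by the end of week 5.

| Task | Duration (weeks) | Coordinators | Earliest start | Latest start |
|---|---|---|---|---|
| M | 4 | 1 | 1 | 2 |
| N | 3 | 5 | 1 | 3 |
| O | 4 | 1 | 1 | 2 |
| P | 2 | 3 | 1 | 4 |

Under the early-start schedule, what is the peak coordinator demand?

Early-start schedule: M@1, N@1, O@1, P@1.
Load per week: week 1: 10, week 2: 10, week 3: 7, week 4: 2, week 5: 0.
Peak is 10.

10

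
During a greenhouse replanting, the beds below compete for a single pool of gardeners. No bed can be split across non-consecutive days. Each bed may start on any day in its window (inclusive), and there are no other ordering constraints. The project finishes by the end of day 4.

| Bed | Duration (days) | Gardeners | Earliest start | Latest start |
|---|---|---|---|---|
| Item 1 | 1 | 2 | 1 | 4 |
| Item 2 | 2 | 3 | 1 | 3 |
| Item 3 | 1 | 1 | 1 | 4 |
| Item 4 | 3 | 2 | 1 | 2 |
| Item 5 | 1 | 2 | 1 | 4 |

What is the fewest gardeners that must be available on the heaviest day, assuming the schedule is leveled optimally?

5

Early-start (Item 1@1, Item 2@1, Item 3@1, Item 4@1, Item 5@1) gives peak 10: d1:10  d2:5  d3:2  d4:0.
Shift Item 3→3, Item 4→2, Item 5→3.
Schedule Item 1@1, Item 2@1, Item 3@3, Item 4@2, Item 5@3: d1:5  d2:5  d3:5  d4:2 — peak 5.
Total gardener-days = 17 over 4 days ⇒ peak ≥ ⌈17/4⌉ = 5, so 5 is optimal.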